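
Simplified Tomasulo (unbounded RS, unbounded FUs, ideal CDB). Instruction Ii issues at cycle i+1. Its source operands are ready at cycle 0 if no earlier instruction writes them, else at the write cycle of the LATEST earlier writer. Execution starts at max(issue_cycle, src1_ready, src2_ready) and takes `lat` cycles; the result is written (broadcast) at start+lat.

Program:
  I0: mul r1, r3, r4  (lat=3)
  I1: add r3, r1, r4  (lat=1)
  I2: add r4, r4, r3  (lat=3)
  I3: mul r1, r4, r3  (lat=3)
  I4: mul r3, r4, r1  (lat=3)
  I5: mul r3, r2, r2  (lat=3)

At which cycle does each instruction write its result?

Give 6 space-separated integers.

I0 mul r1: issue@1 deps=(None,None) exec_start@1 write@4
I1 add r3: issue@2 deps=(0,None) exec_start@4 write@5
I2 add r4: issue@3 deps=(None,1) exec_start@5 write@8
I3 mul r1: issue@4 deps=(2,1) exec_start@8 write@11
I4 mul r3: issue@5 deps=(2,3) exec_start@11 write@14
I5 mul r3: issue@6 deps=(None,None) exec_start@6 write@9

Answer: 4 5 8 11 14 9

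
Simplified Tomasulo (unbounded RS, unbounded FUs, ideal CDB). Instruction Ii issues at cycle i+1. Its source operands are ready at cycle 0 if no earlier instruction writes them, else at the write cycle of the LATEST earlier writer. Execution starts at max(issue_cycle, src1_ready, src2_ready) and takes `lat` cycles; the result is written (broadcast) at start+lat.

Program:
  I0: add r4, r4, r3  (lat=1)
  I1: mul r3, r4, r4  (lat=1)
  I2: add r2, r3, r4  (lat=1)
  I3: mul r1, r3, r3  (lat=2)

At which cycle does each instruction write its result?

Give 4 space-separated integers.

Answer: 2 3 4 6

Derivation:
I0 add r4: issue@1 deps=(None,None) exec_start@1 write@2
I1 mul r3: issue@2 deps=(0,0) exec_start@2 write@3
I2 add r2: issue@3 deps=(1,0) exec_start@3 write@4
I3 mul r1: issue@4 deps=(1,1) exec_start@4 write@6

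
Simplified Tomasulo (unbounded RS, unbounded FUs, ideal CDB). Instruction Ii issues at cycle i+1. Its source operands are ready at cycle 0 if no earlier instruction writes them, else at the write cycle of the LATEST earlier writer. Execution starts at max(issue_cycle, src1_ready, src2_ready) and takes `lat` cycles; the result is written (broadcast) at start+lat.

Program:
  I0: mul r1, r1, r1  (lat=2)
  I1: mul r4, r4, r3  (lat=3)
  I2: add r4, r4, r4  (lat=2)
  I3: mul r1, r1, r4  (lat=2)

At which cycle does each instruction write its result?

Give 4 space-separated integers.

Answer: 3 5 7 9

Derivation:
I0 mul r1: issue@1 deps=(None,None) exec_start@1 write@3
I1 mul r4: issue@2 deps=(None,None) exec_start@2 write@5
I2 add r4: issue@3 deps=(1,1) exec_start@5 write@7
I3 mul r1: issue@4 deps=(0,2) exec_start@7 write@9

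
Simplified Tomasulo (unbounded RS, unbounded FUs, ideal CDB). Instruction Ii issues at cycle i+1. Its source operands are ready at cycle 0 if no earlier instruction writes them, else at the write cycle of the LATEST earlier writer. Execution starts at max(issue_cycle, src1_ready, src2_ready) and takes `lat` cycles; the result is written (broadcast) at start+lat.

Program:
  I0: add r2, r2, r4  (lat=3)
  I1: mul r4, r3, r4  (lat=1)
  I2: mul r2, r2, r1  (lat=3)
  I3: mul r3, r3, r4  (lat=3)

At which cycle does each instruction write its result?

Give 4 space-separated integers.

Answer: 4 3 7 7

Derivation:
I0 add r2: issue@1 deps=(None,None) exec_start@1 write@4
I1 mul r4: issue@2 deps=(None,None) exec_start@2 write@3
I2 mul r2: issue@3 deps=(0,None) exec_start@4 write@7
I3 mul r3: issue@4 deps=(None,1) exec_start@4 write@7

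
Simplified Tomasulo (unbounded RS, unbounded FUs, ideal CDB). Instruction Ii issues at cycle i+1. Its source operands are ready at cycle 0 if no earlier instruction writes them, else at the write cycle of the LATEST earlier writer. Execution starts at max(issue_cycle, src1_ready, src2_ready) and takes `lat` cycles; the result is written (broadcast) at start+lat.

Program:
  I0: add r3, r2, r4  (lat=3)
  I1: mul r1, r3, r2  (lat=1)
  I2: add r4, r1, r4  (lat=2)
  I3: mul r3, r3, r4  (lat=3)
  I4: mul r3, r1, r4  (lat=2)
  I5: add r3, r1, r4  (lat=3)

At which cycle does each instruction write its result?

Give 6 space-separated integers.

Answer: 4 5 7 10 9 10

Derivation:
I0 add r3: issue@1 deps=(None,None) exec_start@1 write@4
I1 mul r1: issue@2 deps=(0,None) exec_start@4 write@5
I2 add r4: issue@3 deps=(1,None) exec_start@5 write@7
I3 mul r3: issue@4 deps=(0,2) exec_start@7 write@10
I4 mul r3: issue@5 deps=(1,2) exec_start@7 write@9
I5 add r3: issue@6 deps=(1,2) exec_start@7 write@10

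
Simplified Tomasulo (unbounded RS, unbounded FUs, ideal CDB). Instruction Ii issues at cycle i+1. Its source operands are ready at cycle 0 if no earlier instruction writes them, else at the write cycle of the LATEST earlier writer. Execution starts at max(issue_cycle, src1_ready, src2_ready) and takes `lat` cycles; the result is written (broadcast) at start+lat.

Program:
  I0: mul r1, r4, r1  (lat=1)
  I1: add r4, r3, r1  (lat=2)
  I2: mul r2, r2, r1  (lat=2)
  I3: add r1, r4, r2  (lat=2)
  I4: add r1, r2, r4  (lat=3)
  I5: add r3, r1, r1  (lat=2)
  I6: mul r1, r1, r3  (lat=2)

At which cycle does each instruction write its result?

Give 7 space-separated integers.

I0 mul r1: issue@1 deps=(None,None) exec_start@1 write@2
I1 add r4: issue@2 deps=(None,0) exec_start@2 write@4
I2 mul r2: issue@3 deps=(None,0) exec_start@3 write@5
I3 add r1: issue@4 deps=(1,2) exec_start@5 write@7
I4 add r1: issue@5 deps=(2,1) exec_start@5 write@8
I5 add r3: issue@6 deps=(4,4) exec_start@8 write@10
I6 mul r1: issue@7 deps=(4,5) exec_start@10 write@12

Answer: 2 4 5 7 8 10 12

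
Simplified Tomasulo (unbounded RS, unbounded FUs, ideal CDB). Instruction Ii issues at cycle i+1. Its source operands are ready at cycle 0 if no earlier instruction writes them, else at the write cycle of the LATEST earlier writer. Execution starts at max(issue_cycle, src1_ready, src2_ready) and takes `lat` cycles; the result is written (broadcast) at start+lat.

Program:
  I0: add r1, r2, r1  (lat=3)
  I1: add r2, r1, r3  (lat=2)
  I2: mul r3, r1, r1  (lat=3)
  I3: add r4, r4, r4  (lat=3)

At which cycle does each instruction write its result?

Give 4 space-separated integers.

I0 add r1: issue@1 deps=(None,None) exec_start@1 write@4
I1 add r2: issue@2 deps=(0,None) exec_start@4 write@6
I2 mul r3: issue@3 deps=(0,0) exec_start@4 write@7
I3 add r4: issue@4 deps=(None,None) exec_start@4 write@7

Answer: 4 6 7 7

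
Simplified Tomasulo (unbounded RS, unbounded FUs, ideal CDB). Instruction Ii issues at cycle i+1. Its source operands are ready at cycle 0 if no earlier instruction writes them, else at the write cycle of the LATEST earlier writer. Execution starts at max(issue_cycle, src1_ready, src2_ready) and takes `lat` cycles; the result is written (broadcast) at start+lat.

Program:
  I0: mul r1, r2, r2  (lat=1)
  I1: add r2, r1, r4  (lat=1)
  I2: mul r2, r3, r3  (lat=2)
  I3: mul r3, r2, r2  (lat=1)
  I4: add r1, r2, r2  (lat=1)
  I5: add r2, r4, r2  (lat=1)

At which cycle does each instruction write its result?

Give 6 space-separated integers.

I0 mul r1: issue@1 deps=(None,None) exec_start@1 write@2
I1 add r2: issue@2 deps=(0,None) exec_start@2 write@3
I2 mul r2: issue@3 deps=(None,None) exec_start@3 write@5
I3 mul r3: issue@4 deps=(2,2) exec_start@5 write@6
I4 add r1: issue@5 deps=(2,2) exec_start@5 write@6
I5 add r2: issue@6 deps=(None,2) exec_start@6 write@7

Answer: 2 3 5 6 6 7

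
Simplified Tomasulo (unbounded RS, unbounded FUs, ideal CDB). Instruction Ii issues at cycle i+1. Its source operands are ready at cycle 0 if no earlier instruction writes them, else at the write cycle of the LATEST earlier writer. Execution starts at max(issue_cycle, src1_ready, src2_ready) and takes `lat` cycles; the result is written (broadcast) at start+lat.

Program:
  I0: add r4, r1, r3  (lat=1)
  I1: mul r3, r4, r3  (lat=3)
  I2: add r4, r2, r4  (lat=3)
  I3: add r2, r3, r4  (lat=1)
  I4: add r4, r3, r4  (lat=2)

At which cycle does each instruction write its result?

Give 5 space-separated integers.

I0 add r4: issue@1 deps=(None,None) exec_start@1 write@2
I1 mul r3: issue@2 deps=(0,None) exec_start@2 write@5
I2 add r4: issue@3 deps=(None,0) exec_start@3 write@6
I3 add r2: issue@4 deps=(1,2) exec_start@6 write@7
I4 add r4: issue@5 deps=(1,2) exec_start@6 write@8

Answer: 2 5 6 7 8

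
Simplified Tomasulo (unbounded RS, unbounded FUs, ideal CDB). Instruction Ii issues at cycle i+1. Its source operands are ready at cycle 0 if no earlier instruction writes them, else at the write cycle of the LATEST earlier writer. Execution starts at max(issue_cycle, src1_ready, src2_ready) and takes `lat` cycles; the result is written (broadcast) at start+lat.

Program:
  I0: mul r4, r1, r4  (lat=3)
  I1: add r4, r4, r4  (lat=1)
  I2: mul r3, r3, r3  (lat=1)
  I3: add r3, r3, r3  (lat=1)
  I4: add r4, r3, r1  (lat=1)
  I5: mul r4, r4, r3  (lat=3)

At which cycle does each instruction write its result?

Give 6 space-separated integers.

Answer: 4 5 4 5 6 9

Derivation:
I0 mul r4: issue@1 deps=(None,None) exec_start@1 write@4
I1 add r4: issue@2 deps=(0,0) exec_start@4 write@5
I2 mul r3: issue@3 deps=(None,None) exec_start@3 write@4
I3 add r3: issue@4 deps=(2,2) exec_start@4 write@5
I4 add r4: issue@5 deps=(3,None) exec_start@5 write@6
I5 mul r4: issue@6 deps=(4,3) exec_start@6 write@9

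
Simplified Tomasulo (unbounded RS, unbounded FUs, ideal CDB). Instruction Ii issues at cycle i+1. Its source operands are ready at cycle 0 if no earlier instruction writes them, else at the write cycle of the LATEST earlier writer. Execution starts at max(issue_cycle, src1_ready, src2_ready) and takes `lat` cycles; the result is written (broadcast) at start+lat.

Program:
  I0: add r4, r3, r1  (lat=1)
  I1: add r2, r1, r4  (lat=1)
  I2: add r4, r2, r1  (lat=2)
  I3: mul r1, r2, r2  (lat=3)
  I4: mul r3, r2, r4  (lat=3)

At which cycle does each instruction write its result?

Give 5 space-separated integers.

Answer: 2 3 5 7 8

Derivation:
I0 add r4: issue@1 deps=(None,None) exec_start@1 write@2
I1 add r2: issue@2 deps=(None,0) exec_start@2 write@3
I2 add r4: issue@3 deps=(1,None) exec_start@3 write@5
I3 mul r1: issue@4 deps=(1,1) exec_start@4 write@7
I4 mul r3: issue@5 deps=(1,2) exec_start@5 write@8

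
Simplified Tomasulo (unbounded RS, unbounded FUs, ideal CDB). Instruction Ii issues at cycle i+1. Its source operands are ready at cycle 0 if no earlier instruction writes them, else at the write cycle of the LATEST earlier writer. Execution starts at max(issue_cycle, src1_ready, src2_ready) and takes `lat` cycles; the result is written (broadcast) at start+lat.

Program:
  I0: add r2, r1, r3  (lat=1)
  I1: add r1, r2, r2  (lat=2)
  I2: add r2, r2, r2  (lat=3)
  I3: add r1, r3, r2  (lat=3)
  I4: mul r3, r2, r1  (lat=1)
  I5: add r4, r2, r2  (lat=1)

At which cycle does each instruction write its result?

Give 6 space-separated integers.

I0 add r2: issue@1 deps=(None,None) exec_start@1 write@2
I1 add r1: issue@2 deps=(0,0) exec_start@2 write@4
I2 add r2: issue@3 deps=(0,0) exec_start@3 write@6
I3 add r1: issue@4 deps=(None,2) exec_start@6 write@9
I4 mul r3: issue@5 deps=(2,3) exec_start@9 write@10
I5 add r4: issue@6 deps=(2,2) exec_start@6 write@7

Answer: 2 4 6 9 10 7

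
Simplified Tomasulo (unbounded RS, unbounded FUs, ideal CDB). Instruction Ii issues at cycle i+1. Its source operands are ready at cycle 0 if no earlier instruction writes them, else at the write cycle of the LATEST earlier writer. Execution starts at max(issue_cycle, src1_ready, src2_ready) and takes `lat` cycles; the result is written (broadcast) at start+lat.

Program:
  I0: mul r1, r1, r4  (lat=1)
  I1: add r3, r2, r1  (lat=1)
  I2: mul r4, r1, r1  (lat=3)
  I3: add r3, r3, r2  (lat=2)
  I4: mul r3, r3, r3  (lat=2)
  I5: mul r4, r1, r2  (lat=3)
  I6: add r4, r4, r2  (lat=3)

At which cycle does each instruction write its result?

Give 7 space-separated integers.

I0 mul r1: issue@1 deps=(None,None) exec_start@1 write@2
I1 add r3: issue@2 deps=(None,0) exec_start@2 write@3
I2 mul r4: issue@3 deps=(0,0) exec_start@3 write@6
I3 add r3: issue@4 deps=(1,None) exec_start@4 write@6
I4 mul r3: issue@5 deps=(3,3) exec_start@6 write@8
I5 mul r4: issue@6 deps=(0,None) exec_start@6 write@9
I6 add r4: issue@7 deps=(5,None) exec_start@9 write@12

Answer: 2 3 6 6 8 9 12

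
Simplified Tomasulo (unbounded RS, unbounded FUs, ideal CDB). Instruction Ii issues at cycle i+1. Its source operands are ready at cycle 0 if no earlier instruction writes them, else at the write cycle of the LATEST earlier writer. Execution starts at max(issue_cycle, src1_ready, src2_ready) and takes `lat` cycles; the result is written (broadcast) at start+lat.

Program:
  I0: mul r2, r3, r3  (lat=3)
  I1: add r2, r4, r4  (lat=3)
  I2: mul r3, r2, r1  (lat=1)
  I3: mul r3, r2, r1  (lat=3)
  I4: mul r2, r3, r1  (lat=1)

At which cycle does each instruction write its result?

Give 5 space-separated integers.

Answer: 4 5 6 8 9

Derivation:
I0 mul r2: issue@1 deps=(None,None) exec_start@1 write@4
I1 add r2: issue@2 deps=(None,None) exec_start@2 write@5
I2 mul r3: issue@3 deps=(1,None) exec_start@5 write@6
I3 mul r3: issue@4 deps=(1,None) exec_start@5 write@8
I4 mul r2: issue@5 deps=(3,None) exec_start@8 write@9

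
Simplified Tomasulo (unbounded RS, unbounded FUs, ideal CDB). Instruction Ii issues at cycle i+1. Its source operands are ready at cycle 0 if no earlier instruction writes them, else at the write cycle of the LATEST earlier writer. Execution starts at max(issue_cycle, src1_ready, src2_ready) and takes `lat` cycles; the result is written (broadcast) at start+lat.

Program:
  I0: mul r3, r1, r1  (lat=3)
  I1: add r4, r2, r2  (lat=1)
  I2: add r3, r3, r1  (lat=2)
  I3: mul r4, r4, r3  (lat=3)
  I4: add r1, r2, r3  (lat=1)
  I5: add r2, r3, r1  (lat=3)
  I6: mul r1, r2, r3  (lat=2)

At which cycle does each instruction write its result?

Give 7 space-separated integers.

Answer: 4 3 6 9 7 10 12

Derivation:
I0 mul r3: issue@1 deps=(None,None) exec_start@1 write@4
I1 add r4: issue@2 deps=(None,None) exec_start@2 write@3
I2 add r3: issue@3 deps=(0,None) exec_start@4 write@6
I3 mul r4: issue@4 deps=(1,2) exec_start@6 write@9
I4 add r1: issue@5 deps=(None,2) exec_start@6 write@7
I5 add r2: issue@6 deps=(2,4) exec_start@7 write@10
I6 mul r1: issue@7 deps=(5,2) exec_start@10 write@12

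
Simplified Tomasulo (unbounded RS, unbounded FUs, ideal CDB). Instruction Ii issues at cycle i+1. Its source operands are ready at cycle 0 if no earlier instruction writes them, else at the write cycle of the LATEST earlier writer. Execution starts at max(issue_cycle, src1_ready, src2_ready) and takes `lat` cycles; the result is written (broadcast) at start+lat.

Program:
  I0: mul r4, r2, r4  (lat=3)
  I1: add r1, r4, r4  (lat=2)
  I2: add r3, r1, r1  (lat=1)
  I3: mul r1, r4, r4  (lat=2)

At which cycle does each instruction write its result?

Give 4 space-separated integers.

I0 mul r4: issue@1 deps=(None,None) exec_start@1 write@4
I1 add r1: issue@2 deps=(0,0) exec_start@4 write@6
I2 add r3: issue@3 deps=(1,1) exec_start@6 write@7
I3 mul r1: issue@4 deps=(0,0) exec_start@4 write@6

Answer: 4 6 7 6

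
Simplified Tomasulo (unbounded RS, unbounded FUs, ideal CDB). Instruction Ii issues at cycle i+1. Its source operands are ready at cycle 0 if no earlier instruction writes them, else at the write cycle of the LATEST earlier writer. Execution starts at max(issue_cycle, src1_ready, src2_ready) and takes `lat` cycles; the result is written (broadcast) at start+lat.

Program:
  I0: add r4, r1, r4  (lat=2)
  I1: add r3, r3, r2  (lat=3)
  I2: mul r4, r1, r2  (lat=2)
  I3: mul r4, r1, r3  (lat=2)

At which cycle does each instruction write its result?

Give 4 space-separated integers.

I0 add r4: issue@1 deps=(None,None) exec_start@1 write@3
I1 add r3: issue@2 deps=(None,None) exec_start@2 write@5
I2 mul r4: issue@3 deps=(None,None) exec_start@3 write@5
I3 mul r4: issue@4 deps=(None,1) exec_start@5 write@7

Answer: 3 5 5 7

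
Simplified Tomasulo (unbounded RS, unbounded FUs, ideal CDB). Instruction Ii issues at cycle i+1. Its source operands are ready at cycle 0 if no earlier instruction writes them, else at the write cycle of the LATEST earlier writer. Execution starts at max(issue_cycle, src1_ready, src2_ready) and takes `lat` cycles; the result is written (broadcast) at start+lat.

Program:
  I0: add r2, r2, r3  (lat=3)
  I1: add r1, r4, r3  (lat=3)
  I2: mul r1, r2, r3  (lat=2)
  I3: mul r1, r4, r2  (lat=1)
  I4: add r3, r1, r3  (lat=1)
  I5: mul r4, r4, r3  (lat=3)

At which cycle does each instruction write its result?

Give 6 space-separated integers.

I0 add r2: issue@1 deps=(None,None) exec_start@1 write@4
I1 add r1: issue@2 deps=(None,None) exec_start@2 write@5
I2 mul r1: issue@3 deps=(0,None) exec_start@4 write@6
I3 mul r1: issue@4 deps=(None,0) exec_start@4 write@5
I4 add r3: issue@5 deps=(3,None) exec_start@5 write@6
I5 mul r4: issue@6 deps=(None,4) exec_start@6 write@9

Answer: 4 5 6 5 6 9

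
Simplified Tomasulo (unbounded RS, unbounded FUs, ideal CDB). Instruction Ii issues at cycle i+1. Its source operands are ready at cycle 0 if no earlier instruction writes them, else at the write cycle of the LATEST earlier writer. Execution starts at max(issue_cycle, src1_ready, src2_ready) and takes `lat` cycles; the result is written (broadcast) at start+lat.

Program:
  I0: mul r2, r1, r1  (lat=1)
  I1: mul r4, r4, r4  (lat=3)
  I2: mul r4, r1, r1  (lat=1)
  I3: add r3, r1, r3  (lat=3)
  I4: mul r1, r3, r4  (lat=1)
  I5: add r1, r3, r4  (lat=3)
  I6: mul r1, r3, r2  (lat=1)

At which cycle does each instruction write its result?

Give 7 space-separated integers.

Answer: 2 5 4 7 8 10 8

Derivation:
I0 mul r2: issue@1 deps=(None,None) exec_start@1 write@2
I1 mul r4: issue@2 deps=(None,None) exec_start@2 write@5
I2 mul r4: issue@3 deps=(None,None) exec_start@3 write@4
I3 add r3: issue@4 deps=(None,None) exec_start@4 write@7
I4 mul r1: issue@5 deps=(3,2) exec_start@7 write@8
I5 add r1: issue@6 deps=(3,2) exec_start@7 write@10
I6 mul r1: issue@7 deps=(3,0) exec_start@7 write@8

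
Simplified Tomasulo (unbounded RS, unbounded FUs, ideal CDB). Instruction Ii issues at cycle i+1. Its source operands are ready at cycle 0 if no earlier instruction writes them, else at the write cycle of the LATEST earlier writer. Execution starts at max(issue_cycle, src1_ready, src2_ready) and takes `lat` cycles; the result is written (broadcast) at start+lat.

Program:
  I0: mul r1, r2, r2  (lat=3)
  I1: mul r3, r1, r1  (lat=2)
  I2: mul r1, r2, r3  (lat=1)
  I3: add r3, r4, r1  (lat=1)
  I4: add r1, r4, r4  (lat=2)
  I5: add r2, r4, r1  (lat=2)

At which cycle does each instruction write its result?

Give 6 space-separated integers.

I0 mul r1: issue@1 deps=(None,None) exec_start@1 write@4
I1 mul r3: issue@2 deps=(0,0) exec_start@4 write@6
I2 mul r1: issue@3 deps=(None,1) exec_start@6 write@7
I3 add r3: issue@4 deps=(None,2) exec_start@7 write@8
I4 add r1: issue@5 deps=(None,None) exec_start@5 write@7
I5 add r2: issue@6 deps=(None,4) exec_start@7 write@9

Answer: 4 6 7 8 7 9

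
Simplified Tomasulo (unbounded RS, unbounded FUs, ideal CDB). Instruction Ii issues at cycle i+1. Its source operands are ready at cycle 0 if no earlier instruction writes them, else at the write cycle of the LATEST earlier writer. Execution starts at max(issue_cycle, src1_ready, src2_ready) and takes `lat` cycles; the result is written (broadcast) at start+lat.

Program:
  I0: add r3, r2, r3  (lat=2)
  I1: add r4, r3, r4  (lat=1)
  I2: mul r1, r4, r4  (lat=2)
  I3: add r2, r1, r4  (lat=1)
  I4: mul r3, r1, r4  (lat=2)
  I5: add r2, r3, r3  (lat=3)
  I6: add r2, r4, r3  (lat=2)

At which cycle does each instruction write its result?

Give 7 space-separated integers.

Answer: 3 4 6 7 8 11 10

Derivation:
I0 add r3: issue@1 deps=(None,None) exec_start@1 write@3
I1 add r4: issue@2 deps=(0,None) exec_start@3 write@4
I2 mul r1: issue@3 deps=(1,1) exec_start@4 write@6
I3 add r2: issue@4 deps=(2,1) exec_start@6 write@7
I4 mul r3: issue@5 deps=(2,1) exec_start@6 write@8
I5 add r2: issue@6 deps=(4,4) exec_start@8 write@11
I6 add r2: issue@7 deps=(1,4) exec_start@8 write@10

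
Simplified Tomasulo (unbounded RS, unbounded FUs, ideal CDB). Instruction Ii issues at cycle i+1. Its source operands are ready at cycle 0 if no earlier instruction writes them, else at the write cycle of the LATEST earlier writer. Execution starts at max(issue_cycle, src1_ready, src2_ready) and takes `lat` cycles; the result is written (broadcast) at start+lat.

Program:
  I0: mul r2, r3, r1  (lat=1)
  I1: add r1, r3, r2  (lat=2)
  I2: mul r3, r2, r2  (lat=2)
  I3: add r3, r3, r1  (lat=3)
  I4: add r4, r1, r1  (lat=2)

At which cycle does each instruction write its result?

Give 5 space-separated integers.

Answer: 2 4 5 8 7

Derivation:
I0 mul r2: issue@1 deps=(None,None) exec_start@1 write@2
I1 add r1: issue@2 deps=(None,0) exec_start@2 write@4
I2 mul r3: issue@3 deps=(0,0) exec_start@3 write@5
I3 add r3: issue@4 deps=(2,1) exec_start@5 write@8
I4 add r4: issue@5 deps=(1,1) exec_start@5 write@7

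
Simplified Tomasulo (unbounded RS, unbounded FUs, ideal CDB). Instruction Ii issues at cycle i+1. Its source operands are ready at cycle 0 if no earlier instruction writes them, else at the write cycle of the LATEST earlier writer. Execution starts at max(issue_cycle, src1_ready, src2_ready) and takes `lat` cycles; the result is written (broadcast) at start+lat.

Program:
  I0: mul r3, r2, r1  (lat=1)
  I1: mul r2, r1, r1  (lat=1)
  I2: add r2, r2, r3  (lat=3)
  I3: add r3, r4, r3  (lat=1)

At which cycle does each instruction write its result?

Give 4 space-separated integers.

Answer: 2 3 6 5

Derivation:
I0 mul r3: issue@1 deps=(None,None) exec_start@1 write@2
I1 mul r2: issue@2 deps=(None,None) exec_start@2 write@3
I2 add r2: issue@3 deps=(1,0) exec_start@3 write@6
I3 add r3: issue@4 deps=(None,0) exec_start@4 write@5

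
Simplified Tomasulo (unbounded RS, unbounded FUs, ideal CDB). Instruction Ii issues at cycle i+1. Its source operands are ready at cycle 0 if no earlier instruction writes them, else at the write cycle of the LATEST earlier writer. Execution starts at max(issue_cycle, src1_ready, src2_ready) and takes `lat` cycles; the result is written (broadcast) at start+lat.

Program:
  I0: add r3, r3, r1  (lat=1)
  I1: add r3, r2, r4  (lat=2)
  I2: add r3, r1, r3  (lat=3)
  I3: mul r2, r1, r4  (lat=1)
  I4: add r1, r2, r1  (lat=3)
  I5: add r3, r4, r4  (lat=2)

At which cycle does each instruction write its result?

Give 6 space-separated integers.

Answer: 2 4 7 5 8 8

Derivation:
I0 add r3: issue@1 deps=(None,None) exec_start@1 write@2
I1 add r3: issue@2 deps=(None,None) exec_start@2 write@4
I2 add r3: issue@3 deps=(None,1) exec_start@4 write@7
I3 mul r2: issue@4 deps=(None,None) exec_start@4 write@5
I4 add r1: issue@5 deps=(3,None) exec_start@5 write@8
I5 add r3: issue@6 deps=(None,None) exec_start@6 write@8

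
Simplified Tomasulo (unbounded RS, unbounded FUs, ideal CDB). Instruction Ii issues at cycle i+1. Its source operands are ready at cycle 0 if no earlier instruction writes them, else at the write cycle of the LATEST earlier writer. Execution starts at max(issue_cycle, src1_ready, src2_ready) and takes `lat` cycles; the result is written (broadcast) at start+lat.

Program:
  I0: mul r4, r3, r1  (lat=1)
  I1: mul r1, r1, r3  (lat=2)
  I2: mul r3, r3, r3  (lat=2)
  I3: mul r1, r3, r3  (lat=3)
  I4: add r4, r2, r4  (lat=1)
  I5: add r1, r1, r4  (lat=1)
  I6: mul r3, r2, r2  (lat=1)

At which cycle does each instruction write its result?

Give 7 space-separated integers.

I0 mul r4: issue@1 deps=(None,None) exec_start@1 write@2
I1 mul r1: issue@2 deps=(None,None) exec_start@2 write@4
I2 mul r3: issue@3 deps=(None,None) exec_start@3 write@5
I3 mul r1: issue@4 deps=(2,2) exec_start@5 write@8
I4 add r4: issue@5 deps=(None,0) exec_start@5 write@6
I5 add r1: issue@6 deps=(3,4) exec_start@8 write@9
I6 mul r3: issue@7 deps=(None,None) exec_start@7 write@8

Answer: 2 4 5 8 6 9 8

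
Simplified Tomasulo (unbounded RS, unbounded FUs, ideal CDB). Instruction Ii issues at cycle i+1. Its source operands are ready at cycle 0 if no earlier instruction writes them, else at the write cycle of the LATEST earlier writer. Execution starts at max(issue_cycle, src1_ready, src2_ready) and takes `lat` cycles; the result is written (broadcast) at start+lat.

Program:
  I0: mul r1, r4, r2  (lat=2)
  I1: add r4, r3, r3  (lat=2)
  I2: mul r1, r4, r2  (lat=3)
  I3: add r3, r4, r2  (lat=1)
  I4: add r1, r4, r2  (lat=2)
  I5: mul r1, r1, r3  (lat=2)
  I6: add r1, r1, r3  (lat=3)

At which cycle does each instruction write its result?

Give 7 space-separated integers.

I0 mul r1: issue@1 deps=(None,None) exec_start@1 write@3
I1 add r4: issue@2 deps=(None,None) exec_start@2 write@4
I2 mul r1: issue@3 deps=(1,None) exec_start@4 write@7
I3 add r3: issue@4 deps=(1,None) exec_start@4 write@5
I4 add r1: issue@5 deps=(1,None) exec_start@5 write@7
I5 mul r1: issue@6 deps=(4,3) exec_start@7 write@9
I6 add r1: issue@7 deps=(5,3) exec_start@9 write@12

Answer: 3 4 7 5 7 9 12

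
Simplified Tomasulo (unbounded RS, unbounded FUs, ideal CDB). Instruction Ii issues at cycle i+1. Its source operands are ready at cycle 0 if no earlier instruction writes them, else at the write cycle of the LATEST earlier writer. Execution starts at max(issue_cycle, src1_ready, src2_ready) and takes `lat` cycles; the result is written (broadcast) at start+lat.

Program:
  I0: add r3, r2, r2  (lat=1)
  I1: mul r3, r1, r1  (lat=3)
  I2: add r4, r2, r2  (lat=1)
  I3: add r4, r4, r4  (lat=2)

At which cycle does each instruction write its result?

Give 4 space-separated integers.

I0 add r3: issue@1 deps=(None,None) exec_start@1 write@2
I1 mul r3: issue@2 deps=(None,None) exec_start@2 write@5
I2 add r4: issue@3 deps=(None,None) exec_start@3 write@4
I3 add r4: issue@4 deps=(2,2) exec_start@4 write@6

Answer: 2 5 4 6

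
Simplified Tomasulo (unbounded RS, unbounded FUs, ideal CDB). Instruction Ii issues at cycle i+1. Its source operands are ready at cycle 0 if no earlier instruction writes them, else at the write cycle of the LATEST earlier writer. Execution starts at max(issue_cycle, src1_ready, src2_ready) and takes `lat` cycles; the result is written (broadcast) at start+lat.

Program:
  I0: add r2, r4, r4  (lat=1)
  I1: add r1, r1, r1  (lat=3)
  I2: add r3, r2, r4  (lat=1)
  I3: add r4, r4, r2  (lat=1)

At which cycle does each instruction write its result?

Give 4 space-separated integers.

Answer: 2 5 4 5

Derivation:
I0 add r2: issue@1 deps=(None,None) exec_start@1 write@2
I1 add r1: issue@2 deps=(None,None) exec_start@2 write@5
I2 add r3: issue@3 deps=(0,None) exec_start@3 write@4
I3 add r4: issue@4 deps=(None,0) exec_start@4 write@5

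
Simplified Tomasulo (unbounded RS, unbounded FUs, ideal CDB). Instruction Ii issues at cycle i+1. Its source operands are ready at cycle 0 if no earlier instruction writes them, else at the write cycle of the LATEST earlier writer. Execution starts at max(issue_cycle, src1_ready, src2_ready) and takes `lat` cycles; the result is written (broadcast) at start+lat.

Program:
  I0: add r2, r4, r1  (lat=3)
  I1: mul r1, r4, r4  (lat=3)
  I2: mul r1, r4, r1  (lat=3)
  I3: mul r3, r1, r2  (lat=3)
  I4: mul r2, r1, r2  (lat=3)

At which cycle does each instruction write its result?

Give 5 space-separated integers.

I0 add r2: issue@1 deps=(None,None) exec_start@1 write@4
I1 mul r1: issue@2 deps=(None,None) exec_start@2 write@5
I2 mul r1: issue@3 deps=(None,1) exec_start@5 write@8
I3 mul r3: issue@4 deps=(2,0) exec_start@8 write@11
I4 mul r2: issue@5 deps=(2,0) exec_start@8 write@11

Answer: 4 5 8 11 11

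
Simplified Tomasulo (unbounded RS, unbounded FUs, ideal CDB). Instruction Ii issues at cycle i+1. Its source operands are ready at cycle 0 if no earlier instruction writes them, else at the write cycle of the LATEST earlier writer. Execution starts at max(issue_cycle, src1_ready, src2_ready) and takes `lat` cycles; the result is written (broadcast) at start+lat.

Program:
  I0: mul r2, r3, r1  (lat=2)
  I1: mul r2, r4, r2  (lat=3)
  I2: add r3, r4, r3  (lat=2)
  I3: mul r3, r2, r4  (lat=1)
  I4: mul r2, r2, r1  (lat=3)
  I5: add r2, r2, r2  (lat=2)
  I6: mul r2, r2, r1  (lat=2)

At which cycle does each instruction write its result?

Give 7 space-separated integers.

I0 mul r2: issue@1 deps=(None,None) exec_start@1 write@3
I1 mul r2: issue@2 deps=(None,0) exec_start@3 write@6
I2 add r3: issue@3 deps=(None,None) exec_start@3 write@5
I3 mul r3: issue@4 deps=(1,None) exec_start@6 write@7
I4 mul r2: issue@5 deps=(1,None) exec_start@6 write@9
I5 add r2: issue@6 deps=(4,4) exec_start@9 write@11
I6 mul r2: issue@7 deps=(5,None) exec_start@11 write@13

Answer: 3 6 5 7 9 11 13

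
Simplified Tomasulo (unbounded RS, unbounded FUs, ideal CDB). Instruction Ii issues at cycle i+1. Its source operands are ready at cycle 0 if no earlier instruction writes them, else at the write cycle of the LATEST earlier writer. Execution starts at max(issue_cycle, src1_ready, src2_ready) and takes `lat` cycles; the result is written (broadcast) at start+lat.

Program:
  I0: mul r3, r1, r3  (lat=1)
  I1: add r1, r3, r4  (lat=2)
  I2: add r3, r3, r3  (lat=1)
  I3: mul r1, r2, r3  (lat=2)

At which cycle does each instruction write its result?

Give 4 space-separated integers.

Answer: 2 4 4 6

Derivation:
I0 mul r3: issue@1 deps=(None,None) exec_start@1 write@2
I1 add r1: issue@2 deps=(0,None) exec_start@2 write@4
I2 add r3: issue@3 deps=(0,0) exec_start@3 write@4
I3 mul r1: issue@4 deps=(None,2) exec_start@4 write@6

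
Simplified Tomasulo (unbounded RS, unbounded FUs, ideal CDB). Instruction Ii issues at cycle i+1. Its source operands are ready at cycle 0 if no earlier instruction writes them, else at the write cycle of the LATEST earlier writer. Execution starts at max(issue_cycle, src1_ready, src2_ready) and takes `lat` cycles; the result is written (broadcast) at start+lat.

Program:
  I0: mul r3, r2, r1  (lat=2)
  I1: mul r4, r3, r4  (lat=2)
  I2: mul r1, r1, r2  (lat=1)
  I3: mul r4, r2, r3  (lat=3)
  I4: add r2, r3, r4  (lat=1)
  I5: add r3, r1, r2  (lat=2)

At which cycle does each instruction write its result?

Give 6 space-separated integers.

Answer: 3 5 4 7 8 10

Derivation:
I0 mul r3: issue@1 deps=(None,None) exec_start@1 write@3
I1 mul r4: issue@2 deps=(0,None) exec_start@3 write@5
I2 mul r1: issue@3 deps=(None,None) exec_start@3 write@4
I3 mul r4: issue@4 deps=(None,0) exec_start@4 write@7
I4 add r2: issue@5 deps=(0,3) exec_start@7 write@8
I5 add r3: issue@6 deps=(2,4) exec_start@8 write@10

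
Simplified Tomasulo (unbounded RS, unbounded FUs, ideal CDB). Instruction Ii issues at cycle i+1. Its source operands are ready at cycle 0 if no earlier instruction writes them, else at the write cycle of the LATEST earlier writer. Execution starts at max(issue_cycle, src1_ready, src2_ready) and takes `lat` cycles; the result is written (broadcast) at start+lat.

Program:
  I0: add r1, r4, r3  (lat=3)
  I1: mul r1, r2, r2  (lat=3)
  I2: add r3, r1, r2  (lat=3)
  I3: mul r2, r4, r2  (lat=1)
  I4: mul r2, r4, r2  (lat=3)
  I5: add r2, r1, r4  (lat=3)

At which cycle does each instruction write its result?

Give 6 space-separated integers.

I0 add r1: issue@1 deps=(None,None) exec_start@1 write@4
I1 mul r1: issue@2 deps=(None,None) exec_start@2 write@5
I2 add r3: issue@3 deps=(1,None) exec_start@5 write@8
I3 mul r2: issue@4 deps=(None,None) exec_start@4 write@5
I4 mul r2: issue@5 deps=(None,3) exec_start@5 write@8
I5 add r2: issue@6 deps=(1,None) exec_start@6 write@9

Answer: 4 5 8 5 8 9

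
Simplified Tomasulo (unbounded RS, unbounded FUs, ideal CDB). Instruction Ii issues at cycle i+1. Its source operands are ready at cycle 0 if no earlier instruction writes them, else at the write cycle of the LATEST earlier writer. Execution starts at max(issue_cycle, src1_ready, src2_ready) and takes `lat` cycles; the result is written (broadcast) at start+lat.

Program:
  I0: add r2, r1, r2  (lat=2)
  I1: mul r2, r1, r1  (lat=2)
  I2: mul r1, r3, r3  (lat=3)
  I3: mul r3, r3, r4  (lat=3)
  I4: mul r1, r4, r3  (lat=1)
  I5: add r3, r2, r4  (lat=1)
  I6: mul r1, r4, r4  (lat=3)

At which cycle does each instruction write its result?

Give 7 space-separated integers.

I0 add r2: issue@1 deps=(None,None) exec_start@1 write@3
I1 mul r2: issue@2 deps=(None,None) exec_start@2 write@4
I2 mul r1: issue@3 deps=(None,None) exec_start@3 write@6
I3 mul r3: issue@4 deps=(None,None) exec_start@4 write@7
I4 mul r1: issue@5 deps=(None,3) exec_start@7 write@8
I5 add r3: issue@6 deps=(1,None) exec_start@6 write@7
I6 mul r1: issue@7 deps=(None,None) exec_start@7 write@10

Answer: 3 4 6 7 8 7 10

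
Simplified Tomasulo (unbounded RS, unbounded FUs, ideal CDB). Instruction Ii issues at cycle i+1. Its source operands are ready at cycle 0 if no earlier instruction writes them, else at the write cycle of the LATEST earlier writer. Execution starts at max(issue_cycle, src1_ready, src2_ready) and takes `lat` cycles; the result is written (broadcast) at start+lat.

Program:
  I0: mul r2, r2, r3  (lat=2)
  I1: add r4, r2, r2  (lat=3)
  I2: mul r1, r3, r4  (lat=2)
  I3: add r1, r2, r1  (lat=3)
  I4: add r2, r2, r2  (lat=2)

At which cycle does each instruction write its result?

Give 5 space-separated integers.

I0 mul r2: issue@1 deps=(None,None) exec_start@1 write@3
I1 add r4: issue@2 deps=(0,0) exec_start@3 write@6
I2 mul r1: issue@3 deps=(None,1) exec_start@6 write@8
I3 add r1: issue@4 deps=(0,2) exec_start@8 write@11
I4 add r2: issue@5 deps=(0,0) exec_start@5 write@7

Answer: 3 6 8 11 7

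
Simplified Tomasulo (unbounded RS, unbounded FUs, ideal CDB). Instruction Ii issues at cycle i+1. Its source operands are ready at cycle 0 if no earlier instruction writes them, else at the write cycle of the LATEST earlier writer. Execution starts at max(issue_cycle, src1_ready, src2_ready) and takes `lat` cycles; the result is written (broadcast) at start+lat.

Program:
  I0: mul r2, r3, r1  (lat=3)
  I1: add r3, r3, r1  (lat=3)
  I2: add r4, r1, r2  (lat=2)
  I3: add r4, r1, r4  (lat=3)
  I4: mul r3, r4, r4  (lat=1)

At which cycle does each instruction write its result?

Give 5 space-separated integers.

I0 mul r2: issue@1 deps=(None,None) exec_start@1 write@4
I1 add r3: issue@2 deps=(None,None) exec_start@2 write@5
I2 add r4: issue@3 deps=(None,0) exec_start@4 write@6
I3 add r4: issue@4 deps=(None,2) exec_start@6 write@9
I4 mul r3: issue@5 deps=(3,3) exec_start@9 write@10

Answer: 4 5 6 9 10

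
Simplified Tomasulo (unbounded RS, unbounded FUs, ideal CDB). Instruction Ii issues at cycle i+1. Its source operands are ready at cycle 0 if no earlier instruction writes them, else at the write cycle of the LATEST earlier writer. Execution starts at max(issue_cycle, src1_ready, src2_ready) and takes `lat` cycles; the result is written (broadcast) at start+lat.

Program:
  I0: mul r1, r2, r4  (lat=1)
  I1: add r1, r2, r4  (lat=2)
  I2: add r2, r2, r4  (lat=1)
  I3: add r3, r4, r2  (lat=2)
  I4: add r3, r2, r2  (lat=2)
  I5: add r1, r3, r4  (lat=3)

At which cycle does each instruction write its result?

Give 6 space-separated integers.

Answer: 2 4 4 6 7 10

Derivation:
I0 mul r1: issue@1 deps=(None,None) exec_start@1 write@2
I1 add r1: issue@2 deps=(None,None) exec_start@2 write@4
I2 add r2: issue@3 deps=(None,None) exec_start@3 write@4
I3 add r3: issue@4 deps=(None,2) exec_start@4 write@6
I4 add r3: issue@5 deps=(2,2) exec_start@5 write@7
I5 add r1: issue@6 deps=(4,None) exec_start@7 write@10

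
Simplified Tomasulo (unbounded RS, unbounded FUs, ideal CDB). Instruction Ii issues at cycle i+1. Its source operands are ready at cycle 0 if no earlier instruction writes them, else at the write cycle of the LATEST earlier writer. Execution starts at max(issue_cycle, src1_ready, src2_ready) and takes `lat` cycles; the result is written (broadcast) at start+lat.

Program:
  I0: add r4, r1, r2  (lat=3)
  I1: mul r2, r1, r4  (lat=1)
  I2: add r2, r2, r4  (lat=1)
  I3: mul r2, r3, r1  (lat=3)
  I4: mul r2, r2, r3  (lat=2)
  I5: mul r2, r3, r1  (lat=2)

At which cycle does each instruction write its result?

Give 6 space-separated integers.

Answer: 4 5 6 7 9 8

Derivation:
I0 add r4: issue@1 deps=(None,None) exec_start@1 write@4
I1 mul r2: issue@2 deps=(None,0) exec_start@4 write@5
I2 add r2: issue@3 deps=(1,0) exec_start@5 write@6
I3 mul r2: issue@4 deps=(None,None) exec_start@4 write@7
I4 mul r2: issue@5 deps=(3,None) exec_start@7 write@9
I5 mul r2: issue@6 deps=(None,None) exec_start@6 write@8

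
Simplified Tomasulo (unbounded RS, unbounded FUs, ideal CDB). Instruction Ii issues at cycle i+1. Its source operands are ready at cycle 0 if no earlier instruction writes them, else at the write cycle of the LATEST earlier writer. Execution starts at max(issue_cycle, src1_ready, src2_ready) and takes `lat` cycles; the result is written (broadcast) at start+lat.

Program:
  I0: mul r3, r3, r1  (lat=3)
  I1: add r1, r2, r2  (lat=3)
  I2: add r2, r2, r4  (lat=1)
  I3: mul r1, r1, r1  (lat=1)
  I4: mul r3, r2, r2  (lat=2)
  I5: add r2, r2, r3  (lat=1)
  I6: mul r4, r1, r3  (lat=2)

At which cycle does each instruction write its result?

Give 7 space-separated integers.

Answer: 4 5 4 6 7 8 9

Derivation:
I0 mul r3: issue@1 deps=(None,None) exec_start@1 write@4
I1 add r1: issue@2 deps=(None,None) exec_start@2 write@5
I2 add r2: issue@3 deps=(None,None) exec_start@3 write@4
I3 mul r1: issue@4 deps=(1,1) exec_start@5 write@6
I4 mul r3: issue@5 deps=(2,2) exec_start@5 write@7
I5 add r2: issue@6 deps=(2,4) exec_start@7 write@8
I6 mul r4: issue@7 deps=(3,4) exec_start@7 write@9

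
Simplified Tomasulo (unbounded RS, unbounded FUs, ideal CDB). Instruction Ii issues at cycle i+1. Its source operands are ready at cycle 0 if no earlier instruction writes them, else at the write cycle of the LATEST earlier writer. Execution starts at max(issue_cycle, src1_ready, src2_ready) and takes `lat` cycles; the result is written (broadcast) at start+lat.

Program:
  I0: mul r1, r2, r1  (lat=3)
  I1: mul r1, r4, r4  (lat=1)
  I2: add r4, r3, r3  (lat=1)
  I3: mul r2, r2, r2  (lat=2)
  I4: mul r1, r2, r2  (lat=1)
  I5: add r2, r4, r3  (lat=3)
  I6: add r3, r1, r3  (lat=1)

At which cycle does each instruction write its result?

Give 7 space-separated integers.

I0 mul r1: issue@1 deps=(None,None) exec_start@1 write@4
I1 mul r1: issue@2 deps=(None,None) exec_start@2 write@3
I2 add r4: issue@3 deps=(None,None) exec_start@3 write@4
I3 mul r2: issue@4 deps=(None,None) exec_start@4 write@6
I4 mul r1: issue@5 deps=(3,3) exec_start@6 write@7
I5 add r2: issue@6 deps=(2,None) exec_start@6 write@9
I6 add r3: issue@7 deps=(4,None) exec_start@7 write@8

Answer: 4 3 4 6 7 9 8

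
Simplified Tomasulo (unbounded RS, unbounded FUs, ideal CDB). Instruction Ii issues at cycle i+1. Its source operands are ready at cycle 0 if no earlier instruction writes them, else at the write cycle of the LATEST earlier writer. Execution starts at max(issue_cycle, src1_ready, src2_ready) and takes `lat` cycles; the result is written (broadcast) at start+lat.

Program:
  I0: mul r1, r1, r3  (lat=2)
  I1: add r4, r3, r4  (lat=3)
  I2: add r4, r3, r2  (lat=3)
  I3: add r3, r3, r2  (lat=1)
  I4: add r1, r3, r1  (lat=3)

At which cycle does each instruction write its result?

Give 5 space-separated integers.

Answer: 3 5 6 5 8

Derivation:
I0 mul r1: issue@1 deps=(None,None) exec_start@1 write@3
I1 add r4: issue@2 deps=(None,None) exec_start@2 write@5
I2 add r4: issue@3 deps=(None,None) exec_start@3 write@6
I3 add r3: issue@4 deps=(None,None) exec_start@4 write@5
I4 add r1: issue@5 deps=(3,0) exec_start@5 write@8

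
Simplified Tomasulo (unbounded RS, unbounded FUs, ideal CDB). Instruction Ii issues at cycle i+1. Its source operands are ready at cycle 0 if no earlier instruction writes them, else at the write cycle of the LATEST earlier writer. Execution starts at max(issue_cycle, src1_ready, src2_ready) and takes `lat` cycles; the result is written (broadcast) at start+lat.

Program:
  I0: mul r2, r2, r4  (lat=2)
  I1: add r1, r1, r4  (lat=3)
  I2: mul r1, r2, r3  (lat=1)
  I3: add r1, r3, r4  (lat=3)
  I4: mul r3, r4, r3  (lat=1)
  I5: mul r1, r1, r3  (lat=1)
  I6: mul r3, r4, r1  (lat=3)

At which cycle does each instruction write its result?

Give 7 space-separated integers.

I0 mul r2: issue@1 deps=(None,None) exec_start@1 write@3
I1 add r1: issue@2 deps=(None,None) exec_start@2 write@5
I2 mul r1: issue@3 deps=(0,None) exec_start@3 write@4
I3 add r1: issue@4 deps=(None,None) exec_start@4 write@7
I4 mul r3: issue@5 deps=(None,None) exec_start@5 write@6
I5 mul r1: issue@6 deps=(3,4) exec_start@7 write@8
I6 mul r3: issue@7 deps=(None,5) exec_start@8 write@11

Answer: 3 5 4 7 6 8 11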